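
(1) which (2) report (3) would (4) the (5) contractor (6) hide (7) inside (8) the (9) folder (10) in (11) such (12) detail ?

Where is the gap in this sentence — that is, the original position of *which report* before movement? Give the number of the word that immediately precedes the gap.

6

Underlying clause: The contractor would hide which report inside the folder in such detail.
'which report' is the direct object of 'hide'. Wh-movement fronts it, leaving a gap right after 'hide':
Which report would the contractor hide ___ inside the folder in such detail?
'hide' is word 6.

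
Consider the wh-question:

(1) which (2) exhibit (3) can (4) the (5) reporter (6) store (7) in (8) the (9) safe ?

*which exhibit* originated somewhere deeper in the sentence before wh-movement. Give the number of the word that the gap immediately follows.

Pre-movement form: The reporter can store which exhibit in the safe.
The filler 'which exhibit' is interpreted as the direct object of 'store'. Wh-movement fronts it, leaving a gap right after 'store':
Which exhibit can the reporter store ___ in the safe?
'store' is word 6.

6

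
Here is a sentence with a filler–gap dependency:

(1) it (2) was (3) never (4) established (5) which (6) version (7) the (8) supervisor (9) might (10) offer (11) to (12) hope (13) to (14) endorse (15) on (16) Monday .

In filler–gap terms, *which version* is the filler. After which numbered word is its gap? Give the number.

In situ: The supervisor might offer to hope to endorse which version on Monday.
'which version' is the direct object of 'endorse'. It moves to the left edge, and the trace sits right after 'endorse':
It was never established which version the supervisor might offer to hope to endorse ___ on Monday.
'endorse' is word 14.

14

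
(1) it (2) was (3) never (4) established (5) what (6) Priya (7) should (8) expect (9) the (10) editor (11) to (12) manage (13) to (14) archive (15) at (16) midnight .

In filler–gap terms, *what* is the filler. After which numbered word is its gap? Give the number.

Underlying clause: Priya should expect the editor to manage to archive what at midnight.
'what' is the direct object of 'archive'. Wh-movement fronts it, leaving a gap right after 'archive':
It was never established what Priya should expect the editor to manage to archive ___ at midnight.
'archive' is word 14.

14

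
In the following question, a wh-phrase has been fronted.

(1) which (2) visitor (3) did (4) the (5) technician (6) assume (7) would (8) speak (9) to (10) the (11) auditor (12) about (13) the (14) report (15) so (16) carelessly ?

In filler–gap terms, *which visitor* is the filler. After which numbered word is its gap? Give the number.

6

Before movement: The technician did assume which visitor would speak to the auditor about the report so carelessly.
'which visitor' is the subject of the clause embedded under 'assume'. Wh-movement fronts it, leaving a gap right after 'assume':
Which visitor did the technician assume ___ would speak to the auditor about the report so carelessly?
'assume' is word 6.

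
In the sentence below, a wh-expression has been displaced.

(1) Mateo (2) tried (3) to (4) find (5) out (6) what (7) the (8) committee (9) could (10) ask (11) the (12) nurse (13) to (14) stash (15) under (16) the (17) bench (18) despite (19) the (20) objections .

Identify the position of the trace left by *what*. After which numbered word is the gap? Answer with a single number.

14

In situ: The committee could ask the nurse to stash what under the bench despite the objections.
'what' functions as the direct object of 'stash'. Fronting leaves a gap immediately after 'stash':
Mateo tried to find out what the committee could ask the nurse to stash ___ under the bench despite the objections.
'stash' is word 14.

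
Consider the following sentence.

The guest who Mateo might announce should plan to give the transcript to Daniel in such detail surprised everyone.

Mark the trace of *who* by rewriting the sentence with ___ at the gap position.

The filler 'who' is interpreted as the subject of the clause embedded under 'announce'. The gap is right after 'announce'.

The guest who Mateo might announce ___ should plan to give the transcript to Daniel in such detail surprised everyone.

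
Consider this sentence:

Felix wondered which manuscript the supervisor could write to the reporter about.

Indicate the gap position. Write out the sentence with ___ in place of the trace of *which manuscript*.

Pre-movement form: The supervisor could write to the reporter about which manuscript.
'which manuscript' functions as the object of the preposition 'about'. The gap is right after 'about'.

Felix wondered which manuscript the supervisor could write to the reporter about ___.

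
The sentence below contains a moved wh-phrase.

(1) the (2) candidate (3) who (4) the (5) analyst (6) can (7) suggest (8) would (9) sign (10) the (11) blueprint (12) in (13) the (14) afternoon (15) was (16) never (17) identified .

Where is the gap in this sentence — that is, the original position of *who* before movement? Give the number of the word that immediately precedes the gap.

7

'who' is the subject of the clause embedded under 'suggest'. It moves to the left edge, and the trace sits right after 'suggest':
The candidate who the analyst can suggest ___ would sign the blueprint in the afternoon was never identified.
'suggest' is word 7.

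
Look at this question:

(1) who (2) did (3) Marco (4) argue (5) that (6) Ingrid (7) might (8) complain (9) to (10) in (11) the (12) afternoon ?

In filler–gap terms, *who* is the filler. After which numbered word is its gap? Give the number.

Underlying clause: Marco did argue that Ingrid might complain to who in the afternoon.
'who' functions as the object of the preposition 'to'. Fronting leaves a gap immediately after 'to':
Who did Marco argue that Ingrid might complain to ___ in the afternoon?
'to' is word 9.

9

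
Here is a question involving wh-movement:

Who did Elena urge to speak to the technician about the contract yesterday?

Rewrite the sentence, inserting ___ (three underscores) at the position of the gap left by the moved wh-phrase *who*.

Who did Elena urge ___ to speak to the technician about the contract yesterday?

Underlying clause: Elena did urge who to speak to the technician about the contract yesterday.
'who' is the direct object of 'urge'. The gap is right after 'urge'.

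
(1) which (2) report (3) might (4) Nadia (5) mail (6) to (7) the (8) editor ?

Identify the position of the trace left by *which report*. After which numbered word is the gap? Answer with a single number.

5

Underlying clause: Nadia might mail which report to the editor.
'which report' is the direct object of 'mail'. Wh-movement fronts it, leaving a gap right after 'mail':
Which report might Nadia mail ___ to the editor?
'mail' is word 5.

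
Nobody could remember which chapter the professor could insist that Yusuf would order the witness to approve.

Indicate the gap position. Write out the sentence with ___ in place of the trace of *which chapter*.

Pre-movement form: The professor could insist that Yusuf would order the witness to approve which chapter.
The filler 'which chapter' is interpreted as the direct object of 'approve'. The gap is right after 'approve'.

Nobody could remember which chapter the professor could insist that Yusuf would order the witness to approve ___.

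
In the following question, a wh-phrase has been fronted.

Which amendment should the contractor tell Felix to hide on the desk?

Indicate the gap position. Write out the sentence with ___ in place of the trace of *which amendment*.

Pre-movement form: The contractor should tell Felix to hide which amendment on the desk.
The filler 'which amendment' is interpreted as the direct object of 'hide'. The gap is right after 'hide'.

Which amendment should the contractor tell Felix to hide ___ on the desk?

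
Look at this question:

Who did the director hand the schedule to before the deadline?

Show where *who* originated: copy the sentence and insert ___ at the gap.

Who did the director hand the schedule to ___ before the deadline?

Underlying clause: The director did hand the schedule to who before the deadline.
'who' is the object of the preposition 'to' (recipient of 'hand'). The gap is right after 'to'.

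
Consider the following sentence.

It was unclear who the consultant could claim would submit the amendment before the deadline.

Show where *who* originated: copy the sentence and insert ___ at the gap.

It was unclear who the consultant could claim ___ would submit the amendment before the deadline.

Before movement: The consultant could claim who would submit the amendment before the deadline.
'who' is the subject of the clause embedded under 'claim'. The gap is right after 'claim'.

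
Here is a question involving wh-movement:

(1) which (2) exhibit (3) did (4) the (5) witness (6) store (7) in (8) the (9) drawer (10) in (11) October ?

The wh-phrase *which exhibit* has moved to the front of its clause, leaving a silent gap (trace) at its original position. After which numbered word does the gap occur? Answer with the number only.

In situ: The witness did store which exhibit in the drawer in October.
The filler 'which exhibit' is interpreted as the direct object of 'store'. Fronting leaves a gap immediately after 'store':
Which exhibit did the witness store ___ in the drawer in October?
'store' is word 6.

6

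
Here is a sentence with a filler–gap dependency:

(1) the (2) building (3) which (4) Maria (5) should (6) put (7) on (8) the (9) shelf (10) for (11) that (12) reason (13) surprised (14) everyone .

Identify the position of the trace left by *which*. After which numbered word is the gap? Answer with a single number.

The filler 'which' is interpreted as the direct object of 'put'. Wh-movement fronts it, leaving a gap right after 'put':
The building which Maria should put ___ on the shelf for that reason surprised everyone.
'put' is word 6.

6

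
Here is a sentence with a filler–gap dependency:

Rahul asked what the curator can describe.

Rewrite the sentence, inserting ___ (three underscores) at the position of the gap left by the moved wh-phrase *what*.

In situ: The curator can describe what.
The filler 'what' is interpreted as the direct object of 'describe'. The gap is right after 'describe'.

Rahul asked what the curator can describe ___.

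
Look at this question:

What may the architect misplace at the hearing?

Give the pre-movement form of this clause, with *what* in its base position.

'what' functions as the direct object of 'misplace'. It moves to the left edge, and the trace sits right after 'misplace':
What may the architect misplace ___ at the hearing?

The architect may misplace what at the hearing.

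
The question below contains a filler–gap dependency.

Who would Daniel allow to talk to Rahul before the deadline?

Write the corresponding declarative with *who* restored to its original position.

Daniel would allow who to talk to Rahul before the deadline.

'who' is the direct object of 'allow'. Wh-movement fronts it, leaving a gap right after 'allow':
Who would Daniel allow ___ to talk to Rahul before the deadline?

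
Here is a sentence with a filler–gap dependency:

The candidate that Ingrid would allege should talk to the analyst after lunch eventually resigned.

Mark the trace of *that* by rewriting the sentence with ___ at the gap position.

'that' is the subject of the clause embedded under 'allege'. The gap is right after 'allege'.

The candidate that Ingrid would allege ___ should talk to the analyst after lunch eventually resigned.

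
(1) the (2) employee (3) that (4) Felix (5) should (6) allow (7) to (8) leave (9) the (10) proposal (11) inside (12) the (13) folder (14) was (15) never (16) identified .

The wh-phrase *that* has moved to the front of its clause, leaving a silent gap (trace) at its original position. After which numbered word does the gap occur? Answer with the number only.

The filler 'that' is interpreted as the direct object of 'allow'. Wh-movement fronts it, leaving a gap right after 'allow':
The employee that Felix should allow ___ to leave the proposal inside the folder was never identified.
'allow' is word 6.

6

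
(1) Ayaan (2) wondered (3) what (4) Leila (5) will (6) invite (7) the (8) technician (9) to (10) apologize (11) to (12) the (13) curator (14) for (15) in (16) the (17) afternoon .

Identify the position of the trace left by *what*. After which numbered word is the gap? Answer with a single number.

14

Before movement: Leila will invite the technician to apologize to the curator for what in the afternoon.
'what' is the object of the preposition 'for'. It moves to the left edge, and the trace sits right after 'for':
Ayaan wondered what Leila will invite the technician to apologize to the curator for ___ in the afternoon.
'for' is word 14.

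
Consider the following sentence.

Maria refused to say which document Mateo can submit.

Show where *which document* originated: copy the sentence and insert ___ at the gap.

Pre-movement form: Mateo can submit which document.
'which document' is the direct object of 'submit'. The gap is right after 'submit'.

Maria refused to say which document Mateo can submit ___.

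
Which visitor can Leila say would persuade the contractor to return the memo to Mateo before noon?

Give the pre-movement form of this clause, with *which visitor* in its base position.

Leila can say which visitor would persuade the contractor to return the memo to Mateo before noon.

'which visitor' is the subject of the clause embedded under 'say'. Fronting leaves a gap immediately after 'say':
Which visitor can Leila say ___ would persuade the contractor to return the memo to Mateo before noon?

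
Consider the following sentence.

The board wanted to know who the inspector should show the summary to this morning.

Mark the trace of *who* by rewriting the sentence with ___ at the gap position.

Underlying clause: The inspector should show the summary to who this morning.
'who' is the object of the preposition 'to' (recipient of 'show'). The gap is right after 'to'.

The board wanted to know who the inspector should show the summary to ___ this morning.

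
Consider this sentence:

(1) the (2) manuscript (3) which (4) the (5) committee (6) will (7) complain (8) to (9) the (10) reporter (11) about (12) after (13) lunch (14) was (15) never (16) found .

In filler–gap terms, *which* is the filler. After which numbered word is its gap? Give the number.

'which' functions as the object of the preposition 'about'. It moves to the left edge, and the trace sits right after 'about':
The manuscript which the committee will complain to the reporter about ___ after lunch was never found.
'about' is word 11.

11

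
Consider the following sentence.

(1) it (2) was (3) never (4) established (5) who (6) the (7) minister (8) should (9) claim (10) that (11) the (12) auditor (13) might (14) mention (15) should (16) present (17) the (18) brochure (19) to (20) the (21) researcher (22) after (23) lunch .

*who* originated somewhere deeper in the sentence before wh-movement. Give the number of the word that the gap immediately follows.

Pre-movement form: The minister should claim that the auditor might mention who should present the brochure to the researcher after lunch.
'who' is the subject of the clause embedded under 'mention'. Fronting leaves a gap immediately after 'mention':
It was never established who the minister should claim that the auditor might mention ___ should present the brochure to the researcher after lunch.
'mention' is word 14.

14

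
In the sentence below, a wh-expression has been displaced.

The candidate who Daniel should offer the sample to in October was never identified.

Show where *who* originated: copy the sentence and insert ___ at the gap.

'who' is the object of the preposition 'to' (recipient of 'offer'). The gap is right after 'to'.

The candidate who Daniel should offer the sample to ___ in October was never identified.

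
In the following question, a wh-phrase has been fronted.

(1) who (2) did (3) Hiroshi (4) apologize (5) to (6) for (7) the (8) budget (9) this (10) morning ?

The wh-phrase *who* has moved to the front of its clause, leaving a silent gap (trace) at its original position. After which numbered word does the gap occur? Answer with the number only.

5

Before movement: Hiroshi did apologize to who for the budget this morning.
'who' is the object of the preposition 'to'. Fronting leaves a gap immediately after 'to':
Who did Hiroshi apologize to ___ for the budget this morning?
'to' is word 5.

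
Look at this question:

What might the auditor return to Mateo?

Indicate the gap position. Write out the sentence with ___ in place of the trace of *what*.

What might the auditor return ___ to Mateo?

In situ: The auditor might return what to Mateo.
'what' is the direct object of 'return'. The gap is right after 'return'.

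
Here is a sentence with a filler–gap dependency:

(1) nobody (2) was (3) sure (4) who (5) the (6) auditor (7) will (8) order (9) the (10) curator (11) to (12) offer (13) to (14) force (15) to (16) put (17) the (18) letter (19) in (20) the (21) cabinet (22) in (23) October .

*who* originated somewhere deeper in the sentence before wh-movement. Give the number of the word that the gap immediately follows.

14

Underlying clause: The auditor will order the curator to offer to force who to put the letter in the cabinet in October.
'who' functions as the direct object of 'force'. Wh-movement fronts it, leaving a gap right after 'force':
Nobody was sure who the auditor will order the curator to offer to force ___ to put the letter in the cabinet in October.
'force' is word 14.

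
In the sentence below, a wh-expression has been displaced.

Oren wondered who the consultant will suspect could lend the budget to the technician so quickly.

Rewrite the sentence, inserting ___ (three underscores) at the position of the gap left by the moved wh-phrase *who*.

Oren wondered who the consultant will suspect ___ could lend the budget to the technician so quickly.

Pre-movement form: The consultant will suspect who could lend the budget to the technician so quickly.
'who' functions as the subject of the clause embedded under 'suspect'. The gap is right after 'suspect'.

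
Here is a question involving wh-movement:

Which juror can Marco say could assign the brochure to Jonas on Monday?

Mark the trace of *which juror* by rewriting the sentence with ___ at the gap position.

Before movement: Marco can say which juror could assign the brochure to Jonas on Monday.
The filler 'which juror' is interpreted as the subject of the clause embedded under 'say'. The gap is right after 'say'.

Which juror can Marco say ___ could assign the brochure to Jonas on Monday?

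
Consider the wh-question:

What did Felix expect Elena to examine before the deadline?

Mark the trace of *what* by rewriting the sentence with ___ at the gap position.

What did Felix expect Elena to examine ___ before the deadline?

Pre-movement form: Felix did expect Elena to examine what before the deadline.
'what' functions as the direct object of 'examine'. The gap is right after 'examine'.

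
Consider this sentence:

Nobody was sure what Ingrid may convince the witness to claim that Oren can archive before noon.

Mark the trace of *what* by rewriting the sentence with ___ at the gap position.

Nobody was sure what Ingrid may convince the witness to claim that Oren can archive ___ before noon.

Before movement: Ingrid may convince the witness to claim that Oren can archive what before noon.
The filler 'what' is interpreted as the direct object of 'archive'. The gap is right after 'archive'.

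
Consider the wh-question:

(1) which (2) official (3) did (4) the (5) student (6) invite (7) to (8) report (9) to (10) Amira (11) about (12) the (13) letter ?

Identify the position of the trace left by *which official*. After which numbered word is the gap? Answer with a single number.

Before movement: The student did invite which official to report to Amira about the letter.
'which official' functions as the direct object of 'invite'. It moves to the left edge, and the trace sits right after 'invite':
Which official did the student invite ___ to report to Amira about the letter?
'invite' is word 6.

6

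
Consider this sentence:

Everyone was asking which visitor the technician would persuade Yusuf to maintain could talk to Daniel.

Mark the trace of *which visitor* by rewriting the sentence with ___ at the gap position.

Everyone was asking which visitor the technician would persuade Yusuf to maintain ___ could talk to Daniel.

Before movement: The technician would persuade Yusuf to maintain which visitor could talk to Daniel.
The filler 'which visitor' is interpreted as the subject of the clause embedded under 'maintain'. The gap is right after 'maintain'.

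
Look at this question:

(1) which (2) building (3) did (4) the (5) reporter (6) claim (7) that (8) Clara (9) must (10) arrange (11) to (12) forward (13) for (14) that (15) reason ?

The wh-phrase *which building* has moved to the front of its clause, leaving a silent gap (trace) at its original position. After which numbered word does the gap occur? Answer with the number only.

12

Pre-movement form: The reporter did claim that Clara must arrange to forward which building for that reason.
'which building' is the direct object of 'forward'. Fronting leaves a gap immediately after 'forward':
Which building did the reporter claim that Clara must arrange to forward ___ for that reason?
'forward' is word 12.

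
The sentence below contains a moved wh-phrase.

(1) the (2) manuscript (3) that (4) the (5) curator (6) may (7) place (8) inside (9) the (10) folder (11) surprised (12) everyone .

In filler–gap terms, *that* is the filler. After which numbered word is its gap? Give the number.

The filler 'that' is interpreted as the direct object of 'place'. Fronting leaves a gap immediately after 'place':
The manuscript that the curator may place ___ inside the folder surprised everyone.
'place' is word 7.

7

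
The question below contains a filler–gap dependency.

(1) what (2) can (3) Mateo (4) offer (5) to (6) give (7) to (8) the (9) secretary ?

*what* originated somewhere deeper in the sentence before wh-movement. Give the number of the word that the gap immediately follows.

6

In situ: Mateo can offer to give what to the secretary.
'what' is the direct object of 'give'. Wh-movement fronts it, leaving a gap right after 'give':
What can Mateo offer to give ___ to the secretary?
'give' is word 6.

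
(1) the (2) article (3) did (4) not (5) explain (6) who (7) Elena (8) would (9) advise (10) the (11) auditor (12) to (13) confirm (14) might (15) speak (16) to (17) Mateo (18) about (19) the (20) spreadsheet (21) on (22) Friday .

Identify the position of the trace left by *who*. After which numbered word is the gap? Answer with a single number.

In situ: Elena would advise the auditor to confirm who might speak to Mateo about the spreadsheet on Friday.
The filler 'who' is interpreted as the subject of the clause embedded under 'confirm'. It moves to the left edge, and the trace sits right after 'confirm':
The article did not explain who Elena would advise the auditor to confirm ___ might speak to Mateo about the spreadsheet on Friday.
'confirm' is word 13.

13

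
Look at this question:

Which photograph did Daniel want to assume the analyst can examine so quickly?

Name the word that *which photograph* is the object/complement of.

examine

Before movement: Daniel did want to assume the analyst can examine which photograph so quickly.
The filler 'which photograph' is interpreted as the direct object of 'examine'. It moves to the left edge, and the trace sits right after 'examine':
Which photograph did Daniel want to assume the analyst can examine ___ so quickly?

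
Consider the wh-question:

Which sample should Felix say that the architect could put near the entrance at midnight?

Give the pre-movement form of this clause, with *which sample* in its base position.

Felix should say that the architect could put which sample near the entrance at midnight.

The filler 'which sample' is interpreted as the direct object of 'put'. Wh-movement fronts it, leaving a gap right after 'put':
Which sample should Felix say that the architect could put ___ near the entrance at midnight?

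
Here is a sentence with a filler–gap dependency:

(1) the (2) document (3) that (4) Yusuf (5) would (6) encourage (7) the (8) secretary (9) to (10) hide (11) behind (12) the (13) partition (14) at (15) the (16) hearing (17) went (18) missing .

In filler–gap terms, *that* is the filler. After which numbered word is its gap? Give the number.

10

'that' functions as the direct object of 'hide'. Wh-movement fronts it, leaving a gap right after 'hide':
The document that Yusuf would encourage the secretary to hide ___ behind the partition at the hearing went missing.
'hide' is word 10.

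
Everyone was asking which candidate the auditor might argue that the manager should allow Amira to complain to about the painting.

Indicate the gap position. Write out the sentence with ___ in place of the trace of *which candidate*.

Everyone was asking which candidate the auditor might argue that the manager should allow Amira to complain to ___ about the painting.

Before movement: The auditor might argue that the manager should allow Amira to complain to which candidate about the painting.
'which candidate' is the object of the preposition 'to'. The gap is right after 'to'.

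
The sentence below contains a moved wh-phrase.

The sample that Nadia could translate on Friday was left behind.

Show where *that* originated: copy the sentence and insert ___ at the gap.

The sample that Nadia could translate ___ on Friday was left behind.

'that' is the direct object of 'translate'. The gap is right after 'translate'.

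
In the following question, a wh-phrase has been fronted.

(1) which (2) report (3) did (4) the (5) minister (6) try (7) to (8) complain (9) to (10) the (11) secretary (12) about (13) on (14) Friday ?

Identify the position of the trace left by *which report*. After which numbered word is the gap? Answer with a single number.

12

Underlying clause: The minister did try to complain to the secretary about which report on Friday.
'which report' functions as the object of the preposition 'about'. Wh-movement fronts it, leaving a gap right after 'about':
Which report did the minister try to complain to the secretary about ___ on Friday?
'about' is word 12.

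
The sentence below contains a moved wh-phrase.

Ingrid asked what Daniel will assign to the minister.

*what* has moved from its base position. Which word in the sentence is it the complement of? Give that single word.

assign

Before movement: Daniel will assign what to the minister.
The filler 'what' is interpreted as the direct object of 'assign'. Wh-movement fronts it, leaving a gap right after 'assign':
Ingrid asked what Daniel will assign ___ to the minister.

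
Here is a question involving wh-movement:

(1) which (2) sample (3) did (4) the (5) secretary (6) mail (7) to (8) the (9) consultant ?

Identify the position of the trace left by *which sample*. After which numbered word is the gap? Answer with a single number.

Before movement: The secretary did mail which sample to the consultant.
'which sample' is the direct object of 'mail'. Wh-movement fronts it, leaving a gap right after 'mail':
Which sample did the secretary mail ___ to the consultant?
'mail' is word 6.

6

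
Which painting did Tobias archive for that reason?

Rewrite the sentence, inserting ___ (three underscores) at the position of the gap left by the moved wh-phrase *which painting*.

Before movement: Tobias did archive which painting for that reason.
'which painting' functions as the direct object of 'archive'. The gap is right after 'archive'.

Which painting did Tobias archive ___ for that reason?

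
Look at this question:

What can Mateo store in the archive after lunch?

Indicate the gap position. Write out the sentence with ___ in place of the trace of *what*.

Pre-movement form: Mateo can store what in the archive after lunch.
'what' functions as the direct object of 'store'. The gap is right after 'store'.

What can Mateo store ___ in the archive after lunch?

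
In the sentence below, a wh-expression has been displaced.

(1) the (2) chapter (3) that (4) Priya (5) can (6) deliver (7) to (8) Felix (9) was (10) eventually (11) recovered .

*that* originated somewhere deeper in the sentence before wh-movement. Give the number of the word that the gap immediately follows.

'that' is the direct object of 'deliver'. It moves to the left edge, and the trace sits right after 'deliver':
The chapter that Priya can deliver ___ to Felix was eventually recovered.
'deliver' is word 6.

6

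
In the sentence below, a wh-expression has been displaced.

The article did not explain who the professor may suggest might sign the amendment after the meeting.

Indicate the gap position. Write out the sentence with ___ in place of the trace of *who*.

In situ: The professor may suggest who might sign the amendment after the meeting.
'who' functions as the subject of the clause embedded under 'suggest'. The gap is right after 'suggest'.

The article did not explain who the professor may suggest ___ might sign the amendment after the meeting.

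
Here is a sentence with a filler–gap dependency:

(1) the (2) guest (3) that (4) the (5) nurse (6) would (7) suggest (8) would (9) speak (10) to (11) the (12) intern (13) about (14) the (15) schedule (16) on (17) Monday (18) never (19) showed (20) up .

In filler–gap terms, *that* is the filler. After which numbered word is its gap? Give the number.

7

'that' is the subject of the clause embedded under 'suggest'. Wh-movement fronts it, leaving a gap right after 'suggest':
The guest that the nurse would suggest ___ would speak to the intern about the schedule on Monday never showed up.
'suggest' is word 7.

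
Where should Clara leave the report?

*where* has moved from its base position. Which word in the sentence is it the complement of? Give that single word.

Underlying clause: Clara should leave the report where.
The filler 'where' is interpreted as the locative complement of 'leave'. Fronting leaves a gap immediately after 'report':
Where should Clara leave the report ___?

leave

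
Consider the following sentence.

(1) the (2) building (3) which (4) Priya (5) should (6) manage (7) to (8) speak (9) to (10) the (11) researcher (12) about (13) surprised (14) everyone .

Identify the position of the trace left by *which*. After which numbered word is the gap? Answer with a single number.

'which' is the object of the preposition 'about'. Wh-movement fronts it, leaving a gap right after 'about':
The building which Priya should manage to speak to the researcher about ___ surprised everyone.
'about' is word 12.

12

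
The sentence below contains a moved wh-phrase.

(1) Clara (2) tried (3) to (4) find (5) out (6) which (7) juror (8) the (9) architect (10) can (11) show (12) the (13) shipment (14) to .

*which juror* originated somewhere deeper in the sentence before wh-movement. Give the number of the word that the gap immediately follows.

14

In situ: The architect can show the shipment to which juror.
'which juror' functions as the object of the preposition 'to' (recipient of 'show'). Fronting leaves a gap immediately after 'to':
Clara tried to find out which juror the architect can show the shipment to ___.
'to' is word 14.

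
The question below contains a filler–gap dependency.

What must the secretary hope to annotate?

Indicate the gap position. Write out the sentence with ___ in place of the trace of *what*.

In situ: The secretary must hope to annotate what.
'what' functions as the direct object of 'annotate'. The gap is right after 'annotate'.

What must the secretary hope to annotate ___?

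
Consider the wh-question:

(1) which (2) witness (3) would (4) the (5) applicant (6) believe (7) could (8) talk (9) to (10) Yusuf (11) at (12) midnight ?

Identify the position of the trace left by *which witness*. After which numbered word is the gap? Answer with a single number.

Underlying clause: The applicant would believe which witness could talk to Yusuf at midnight.
'which witness' is the subject of the clause embedded under 'believe'. Fronting leaves a gap immediately after 'believe':
Which witness would the applicant believe ___ could talk to Yusuf at midnight?
'believe' is word 6.

6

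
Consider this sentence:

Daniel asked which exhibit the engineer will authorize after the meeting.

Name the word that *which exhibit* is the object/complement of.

authorize

In situ: The engineer will authorize which exhibit after the meeting.
'which exhibit' is the direct object of 'authorize'. It moves to the left edge, and the trace sits right after 'authorize':
Daniel asked which exhibit the engineer will authorize ___ after the meeting.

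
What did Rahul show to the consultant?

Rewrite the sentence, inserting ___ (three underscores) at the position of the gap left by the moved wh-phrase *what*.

What did Rahul show ___ to the consultant?

Before movement: Rahul did show what to the consultant.
'what' functions as the direct object of 'show'. The gap is right after 'show'.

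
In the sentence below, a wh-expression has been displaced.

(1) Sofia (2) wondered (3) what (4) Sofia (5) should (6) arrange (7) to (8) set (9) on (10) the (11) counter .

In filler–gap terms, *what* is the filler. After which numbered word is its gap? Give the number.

8

In situ: Sofia should arrange to set what on the counter.
The filler 'what' is interpreted as the direct object of 'set'. It moves to the left edge, and the trace sits right after 'set':
Sofia wondered what Sofia should arrange to set ___ on the counter.
'set' is word 8.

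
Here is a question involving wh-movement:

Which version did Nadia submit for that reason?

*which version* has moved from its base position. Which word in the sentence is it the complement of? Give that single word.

In situ: Nadia did submit which version for that reason.
'which version' functions as the direct object of 'submit'. Fronting leaves a gap immediately after 'submit':
Which version did Nadia submit ___ for that reason?

submit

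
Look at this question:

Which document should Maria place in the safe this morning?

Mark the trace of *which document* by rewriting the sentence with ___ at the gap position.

Which document should Maria place ___ in the safe this morning?

Before movement: Maria should place which document in the safe this morning.
'which document' functions as the direct object of 'place'. The gap is right after 'place'.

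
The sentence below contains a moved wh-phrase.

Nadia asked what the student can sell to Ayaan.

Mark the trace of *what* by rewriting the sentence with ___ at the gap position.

Underlying clause: The student can sell what to Ayaan.
'what' functions as the direct object of 'sell'. The gap is right after 'sell'.

Nadia asked what the student can sell ___ to Ayaan.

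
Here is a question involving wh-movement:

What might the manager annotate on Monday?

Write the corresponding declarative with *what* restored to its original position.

The manager might annotate what on Monday.

The filler 'what' is interpreted as the direct object of 'annotate'. Wh-movement fronts it, leaving a gap right after 'annotate':
What might the manager annotate ___ on Monday?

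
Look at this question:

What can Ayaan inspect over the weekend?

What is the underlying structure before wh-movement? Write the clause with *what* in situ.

Ayaan can inspect what over the weekend.

'what' functions as the direct object of 'inspect'. Fronting leaves a gap immediately after 'inspect':
What can Ayaan inspect ___ over the weekend?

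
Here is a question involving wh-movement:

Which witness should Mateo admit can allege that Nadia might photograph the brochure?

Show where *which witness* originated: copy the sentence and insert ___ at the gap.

Which witness should Mateo admit ___ can allege that Nadia might photograph the brochure?

Pre-movement form: Mateo should admit which witness can allege that Nadia might photograph the brochure.
'which witness' is the subject of the clause embedded under 'admit'. The gap is right after 'admit'.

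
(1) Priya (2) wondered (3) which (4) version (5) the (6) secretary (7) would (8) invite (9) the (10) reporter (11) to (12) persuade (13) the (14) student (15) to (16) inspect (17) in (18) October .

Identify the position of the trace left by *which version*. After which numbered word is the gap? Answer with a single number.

In situ: The secretary would invite the reporter to persuade the student to inspect which version in October.
'which version' functions as the direct object of 'inspect'. It moves to the left edge, and the trace sits right after 'inspect':
Priya wondered which version the secretary would invite the reporter to persuade the student to inspect ___ in October.
'inspect' is word 16.

16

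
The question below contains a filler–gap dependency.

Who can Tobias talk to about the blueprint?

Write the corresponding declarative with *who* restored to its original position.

Tobias can talk to who about the blueprint.

'who' is the object of the preposition 'to'. It moves to the left edge, and the trace sits right after 'to':
Who can Tobias talk to ___ about the blueprint?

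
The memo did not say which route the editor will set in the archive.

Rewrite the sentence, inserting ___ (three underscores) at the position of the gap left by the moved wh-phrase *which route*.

In situ: The editor will set which route in the archive.
'which route' is the direct object of 'set'. The gap is right after 'set'.

The memo did not say which route the editor will set ___ in the archive.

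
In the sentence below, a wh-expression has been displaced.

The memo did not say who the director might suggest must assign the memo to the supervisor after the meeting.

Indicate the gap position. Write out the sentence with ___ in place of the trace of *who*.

The memo did not say who the director might suggest ___ must assign the memo to the supervisor after the meeting.

Underlying clause: The director might suggest who must assign the memo to the supervisor after the meeting.
'who' is the subject of the clause embedded under 'suggest'. The gap is right after 'suggest'.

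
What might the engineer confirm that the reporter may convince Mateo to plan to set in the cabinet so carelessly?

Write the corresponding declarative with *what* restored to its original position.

The engineer might confirm that the reporter may convince Mateo to plan to set what in the cabinet so carelessly.

'what' functions as the direct object of 'set'. Wh-movement fronts it, leaving a gap right after 'set':
What might the engineer confirm that the reporter may convince Mateo to plan to set ___ in the cabinet so carelessly?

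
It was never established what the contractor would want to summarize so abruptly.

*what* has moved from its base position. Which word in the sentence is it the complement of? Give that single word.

summarize

Underlying clause: The contractor would want to summarize what so abruptly.
'what' is the direct object of 'summarize'. Wh-movement fronts it, leaving a gap right after 'summarize':
It was never established what the contractor would want to summarize ___ so abruptly.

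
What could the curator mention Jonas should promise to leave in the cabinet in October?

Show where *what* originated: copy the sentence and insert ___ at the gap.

Underlying clause: The curator could mention Jonas should promise to leave what in the cabinet in October.
'what' is the direct object of 'leave'. The gap is right after 'leave'.

What could the curator mention Jonas should promise to leave ___ in the cabinet in October?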